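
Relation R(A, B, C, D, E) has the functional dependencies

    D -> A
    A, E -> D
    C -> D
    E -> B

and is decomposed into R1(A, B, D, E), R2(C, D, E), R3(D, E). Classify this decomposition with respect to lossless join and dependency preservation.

lossless and dependency-preserving

Lossless test (chase): Rows 1 and 2 agree on D; apply D→A and equate their A entries. Rows 1 and 3 agree on D; apply D→A and equate their A entries. Rows 1 and 2 agree on E; apply E→B and equate their B entries. Rows 1 and 3 agree on E; apply E→B and equate their B entries. Row 2 is now all distinguished symbols — the join is lossless.
Dependency preservation: every FD's attributes lie within a single fragment, so each can be enforced locally — preserved.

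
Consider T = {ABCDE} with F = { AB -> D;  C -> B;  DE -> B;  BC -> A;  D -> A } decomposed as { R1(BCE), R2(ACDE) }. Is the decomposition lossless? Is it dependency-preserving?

Lossless test: (CE)⁺ = {ABCDE}, which contains all of one fragment — lossless.
Dependency preservation: the restricted closure of {AB} across the fragments never reaches {D}, so AB → D cannot be enforced without a join — not preserved.

lossless but not dependency-preserving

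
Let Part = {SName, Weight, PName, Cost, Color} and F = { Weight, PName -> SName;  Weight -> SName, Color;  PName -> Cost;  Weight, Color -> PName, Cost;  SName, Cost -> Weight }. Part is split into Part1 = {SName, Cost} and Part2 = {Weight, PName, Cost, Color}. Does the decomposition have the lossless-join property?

Common attributes: Part1 ∩ Part2 = {Cost}.
No dependency enlarges {Cost}, so (Cost)⁺ = {Cost}.
The closure contains neither all of Part1 = {SName, Cost} nor all of Part2 = {Weight, PName, Cost, Color}, so the common attributes are not a superkey of either fragment. The join is lossy.

No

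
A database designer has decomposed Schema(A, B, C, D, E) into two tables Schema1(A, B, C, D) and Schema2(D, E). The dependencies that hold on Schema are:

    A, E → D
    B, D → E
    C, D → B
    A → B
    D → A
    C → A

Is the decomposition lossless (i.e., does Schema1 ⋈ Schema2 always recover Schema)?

Yes

Common attributes: Schema1 ∩ Schema2 = {D}.
Closure of {D}: D → A applies, adding A; A → B applies, adding B; B, D → E applies, adding E. So (D)⁺ = {A, B, D, E}.
This closure contains every attribute of Schema2, so Schema1 ∩ Schema2 → Schema2. The join is lossless.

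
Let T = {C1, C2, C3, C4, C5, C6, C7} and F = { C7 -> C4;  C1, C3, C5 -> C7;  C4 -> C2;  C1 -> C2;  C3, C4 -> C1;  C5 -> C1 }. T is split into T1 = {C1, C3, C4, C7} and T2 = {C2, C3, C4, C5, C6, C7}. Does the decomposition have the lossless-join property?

Common attributes: T1 ∩ T2 = {C3, C4, C7}.
Closure of {C3, C4, C7}: C4 → C2 applies, adding C2; C3, C4 → C1 applies, adding C1. So (C3, C4, C7)⁺ = {C1, C2, C3, C4, C7}.
This closure contains every attribute of T1, so T1 ∩ T2 → T1. The join is lossless.

Yes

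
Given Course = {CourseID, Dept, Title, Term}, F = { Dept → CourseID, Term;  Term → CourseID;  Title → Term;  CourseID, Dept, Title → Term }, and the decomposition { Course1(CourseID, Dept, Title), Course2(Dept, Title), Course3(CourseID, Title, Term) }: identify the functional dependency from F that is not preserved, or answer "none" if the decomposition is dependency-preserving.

Check Dept → CourseID, Term: no single fragment contains all of {CourseID, Dept, Term}, and the restricted closure of {Dept} across the fragments never reaches {CourseID, Term}.
Term → CourseID is preserved.
Title → Term is preserved.
CourseID, Dept, Title → Term is preserved.

Dept → CourseID, Term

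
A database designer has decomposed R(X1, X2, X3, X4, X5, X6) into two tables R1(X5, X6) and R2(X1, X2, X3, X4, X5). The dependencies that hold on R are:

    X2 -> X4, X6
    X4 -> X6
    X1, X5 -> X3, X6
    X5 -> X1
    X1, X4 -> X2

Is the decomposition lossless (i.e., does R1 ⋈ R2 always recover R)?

Common attributes: R1 ∩ R2 = {X5}.
Closure of {X5}: X5 → X1 applies, adding X1; X1, X5 → X3, X6 applies, adding X3, X6. So (X5)⁺ = {X1, X3, X5, X6}.
This closure contains every attribute of R1, so R1 ∩ R2 → R1. The join is lossless.

Yes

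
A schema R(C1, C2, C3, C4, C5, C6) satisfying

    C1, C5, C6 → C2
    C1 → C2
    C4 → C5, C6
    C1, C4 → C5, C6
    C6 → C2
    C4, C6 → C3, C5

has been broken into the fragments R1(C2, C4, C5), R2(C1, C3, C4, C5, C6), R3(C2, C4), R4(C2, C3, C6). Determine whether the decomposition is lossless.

Yes

Chase test. Columns are C1, C2, C3, C4, C5, C6; row i has aⱼ where attribute j ∈ Ri, else bᵢⱼ.
Initial tableau (one row per fragment):
  row 1: b11 a2 b13 a4 a5 b16
  row 2: a1 b22 a3 a4 a5 a6
  row 3: b31 a2 b33 a4 b35 b36
  row 4: b41 a2 a3 b44 b45 a6
Rows 1 and 2 agree on C4; apply C4→C5, C6 and equate their C5, C6 entries.
Rows 1 and 3 agree on C4; apply C4→C5, C6 and equate their C5, C6 entries.
Rows 1 and 2 agree on C6; apply C6→C2 and equate their C2 entries.
Rows 1 and 2 agree on C4, C6; apply C4, C6→C3, C5 and equate their C3, C5 entries.
Rows 1 and 3 agree on C4, C6; apply C4, C6→C3, C5 and equate their C3, C5 entries.
Row 2 is now all distinguished symbols — the join is lossless.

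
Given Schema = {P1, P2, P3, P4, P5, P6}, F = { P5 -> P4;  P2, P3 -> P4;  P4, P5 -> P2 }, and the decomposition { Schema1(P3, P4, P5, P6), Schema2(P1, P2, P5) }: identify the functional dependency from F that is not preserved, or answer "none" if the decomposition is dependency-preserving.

P2, P3 -> P4

Check P2, P3 → P4: no single fragment contains all of {P2, P3, P4}, and the restricted closure of {P2, P3} across the fragments never reaches {P4}.
P5 → P4 is preserved.
P4, P5 → P2 is preserved.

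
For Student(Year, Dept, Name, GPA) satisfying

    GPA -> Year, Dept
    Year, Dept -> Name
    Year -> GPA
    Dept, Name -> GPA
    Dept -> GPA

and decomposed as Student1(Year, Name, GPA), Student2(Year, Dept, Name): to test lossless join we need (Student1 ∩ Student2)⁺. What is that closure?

Student1 ∩ Student2 = {Year, Name}.
Year → GPA applies, adding GPA
GPA → Year, Dept applies, adding Dept
Closure: {Year, Dept, Name, GPA}.

Year, Dept, Name, GPA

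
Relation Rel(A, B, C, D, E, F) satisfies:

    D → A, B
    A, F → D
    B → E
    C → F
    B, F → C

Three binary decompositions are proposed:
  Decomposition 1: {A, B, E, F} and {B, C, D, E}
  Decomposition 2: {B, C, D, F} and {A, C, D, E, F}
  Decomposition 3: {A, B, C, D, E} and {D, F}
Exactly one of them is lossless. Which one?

Decomposition 1: common = {B, E}, closure = {B, E} → lossy.
Decomposition 2: common = {C, D, F}, closure = {A, B, C, D, E, F} → lossless.
Decomposition 3: common = {D}, closure = {A, B, D, E} → lossy.

Decomposition 2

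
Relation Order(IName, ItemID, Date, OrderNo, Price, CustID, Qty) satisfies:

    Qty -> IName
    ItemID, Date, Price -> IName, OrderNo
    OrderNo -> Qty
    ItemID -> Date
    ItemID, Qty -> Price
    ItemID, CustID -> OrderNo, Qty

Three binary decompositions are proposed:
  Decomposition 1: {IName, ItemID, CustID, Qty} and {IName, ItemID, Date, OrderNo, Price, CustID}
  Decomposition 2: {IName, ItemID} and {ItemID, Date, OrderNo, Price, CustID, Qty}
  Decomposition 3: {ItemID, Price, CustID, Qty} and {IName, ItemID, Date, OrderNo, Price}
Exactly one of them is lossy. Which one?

Decomposition 1: common = {IName, ItemID, CustID}, closure = {IName, ItemID, Date, OrderNo, Price, CustID, Qty} → lossless.
Decomposition 2: common = {ItemID}, closure = {ItemID, Date} → lossy.
Decomposition 3: common = {ItemID, Price}, closure = {IName, ItemID, Date, OrderNo, Price, Qty} → lossless.

Decomposition 2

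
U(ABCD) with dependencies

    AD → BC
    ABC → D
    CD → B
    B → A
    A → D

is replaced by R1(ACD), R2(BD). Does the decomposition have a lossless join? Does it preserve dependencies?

Lossless test: (D)⁺ = {D}, which is a superkey of neither fragment — lossy.
Dependency preservation: the restricted closure of {AD} across the fragments never reaches {BC}, so AD → BC cannot be enforced without a join — not preserved.

lossy and not dependency-preserving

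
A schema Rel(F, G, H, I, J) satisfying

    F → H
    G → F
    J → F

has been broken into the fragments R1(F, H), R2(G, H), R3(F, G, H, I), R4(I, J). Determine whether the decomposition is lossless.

Chase test. Columns are F, G, H, I, J; row i has aⱼ where attribute j ∈ Ri, else bᵢⱼ.
Initial tableau (one row per fragment):
  row 1: a1 b12 a3 b14 b15
  row 2: b21 a2 a3 b24 b25
  row 3: a1 a2 a3 a4 b35
  row 4: b41 b42 b43 a4 a5
Rows 2 and 3 agree on G; apply G→F and equate their F entries.
No row becomes fully distinguished — the join is lossy.

No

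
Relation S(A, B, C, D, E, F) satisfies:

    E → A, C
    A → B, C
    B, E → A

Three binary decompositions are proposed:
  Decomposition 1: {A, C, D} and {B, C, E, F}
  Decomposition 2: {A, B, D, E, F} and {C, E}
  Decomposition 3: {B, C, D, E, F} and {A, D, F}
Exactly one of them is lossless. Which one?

Decomposition 2

Decomposition 1: common = {C}, closure = {C} → lossy.
Decomposition 2: common = {E}, closure = {A, B, C, E} → lossless.
Decomposition 3: common = {D, F}, closure = {D, F} → lossy.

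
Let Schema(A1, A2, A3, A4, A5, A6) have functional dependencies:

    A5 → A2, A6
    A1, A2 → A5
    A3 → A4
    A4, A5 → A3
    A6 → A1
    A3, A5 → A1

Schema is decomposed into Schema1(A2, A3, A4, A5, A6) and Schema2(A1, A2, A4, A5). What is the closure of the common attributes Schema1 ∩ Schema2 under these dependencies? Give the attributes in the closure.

A1, A2, A3, A4, A5, A6

Schema1 ∩ Schema2 = {A2, A4, A5}.
A5 → A2, A6 applies, adding A6
A4, A5 → A3 applies, adding A3
A6 → A1 applies, adding A1
Closure: {A1, A2, A3, A4, A5, A6}.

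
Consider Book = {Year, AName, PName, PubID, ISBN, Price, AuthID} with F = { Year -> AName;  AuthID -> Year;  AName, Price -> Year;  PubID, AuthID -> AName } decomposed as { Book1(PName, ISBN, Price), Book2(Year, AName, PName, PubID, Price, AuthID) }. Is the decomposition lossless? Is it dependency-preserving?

lossy but dependency-preserving

Lossless test: (PName, Price)⁺ = {PName, Price}, which is a superkey of neither fragment — lossy.
Dependency preservation: every FD's attributes lie within a single fragment, so each can be enforced locally — preserved.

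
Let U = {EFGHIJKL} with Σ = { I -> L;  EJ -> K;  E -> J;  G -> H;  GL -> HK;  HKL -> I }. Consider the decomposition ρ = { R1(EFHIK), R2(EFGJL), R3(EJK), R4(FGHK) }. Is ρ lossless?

No

Chase test. Columns are EFGHIJKL; row i has aⱼ where attribute j ∈ Ri, else bᵢⱼ.
Initial tableau (one row per fragment):
  row 1: a1 a2 b13 a4 a5 b16 a7 b18
  row 2: a1 a2 a3 b24 b25 a6 b27 a8
  row 3: a1 b32 b33 b34 b35 a6 a7 b38
  row 4: b41 a2 a3 a4 b45 b46 a7 b48
Rows 2 and 3 agree on EJ; apply EJ→K and equate their K entries.
Rows 1 and 2 agree on E; apply E→J and equate their J entries.
Rows 2 and 4 agree on G; apply G→H and equate their H entries.
No row becomes fully distinguished — the join is lossy.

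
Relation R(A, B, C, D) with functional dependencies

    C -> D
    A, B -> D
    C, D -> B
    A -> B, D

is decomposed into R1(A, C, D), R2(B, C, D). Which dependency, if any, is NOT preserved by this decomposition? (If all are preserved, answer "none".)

A -> B, D

Check A → B, D: no single fragment contains all of {A, B, D}, and the restricted closure of {A} across the fragments never reaches {B, D}.
C → D is preserved.
A, B → D is preserved.
C, D → B is preserved.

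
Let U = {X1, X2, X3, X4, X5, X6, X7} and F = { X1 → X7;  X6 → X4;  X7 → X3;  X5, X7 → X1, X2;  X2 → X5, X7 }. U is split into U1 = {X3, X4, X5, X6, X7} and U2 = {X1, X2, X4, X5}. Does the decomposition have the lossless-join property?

No

Common attributes: U1 ∩ U2 = {X4, X5}.
No dependency enlarges {X4, X5}, so (X4, X5)⁺ = {X4, X5}.
The closure contains neither all of U1 = {X3, X4, X5, X6, X7} nor all of U2 = {X1, X2, X4, X5}, so the common attributes are not a superkey of either fragment. The join is lossy.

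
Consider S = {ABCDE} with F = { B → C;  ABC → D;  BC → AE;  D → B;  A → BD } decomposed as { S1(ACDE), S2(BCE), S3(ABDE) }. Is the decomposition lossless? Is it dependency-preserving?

Lossless test (chase): Rows 2 and 3 agree on B; apply B→C and equate their C entries. Rows 2 and 3 agree on BC; apply BC→AE and equate their AE entries. Rows 1 and 3 agree on D; apply D→B and equate their B entries. Rows 1 and 2 agree on A; apply A→BD and equate their BD entries. Row 1 is now all distinguished symbols — the join is lossless.
Dependency preservation: ABC → D; BC → AE are not contained in any single fragment, but the restricted closure of each left-hand side across the fragments still reaches the right-hand side; the remaining FDs each lie inside some fragment. All dependencies are preserved.

lossless and dependency-preserving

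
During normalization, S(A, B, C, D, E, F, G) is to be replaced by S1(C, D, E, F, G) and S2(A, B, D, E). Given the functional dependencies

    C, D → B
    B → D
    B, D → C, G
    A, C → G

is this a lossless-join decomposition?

No

Common attributes: S1 ∩ S2 = {D, E}.
No dependency enlarges {D, E}, so (D, E)⁺ = {D, E}.
The closure contains neither all of S1 = {C, D, E, F, G} nor all of S2 = {A, B, D, E}, so the common attributes are not a superkey of either fragment. The join is lossy.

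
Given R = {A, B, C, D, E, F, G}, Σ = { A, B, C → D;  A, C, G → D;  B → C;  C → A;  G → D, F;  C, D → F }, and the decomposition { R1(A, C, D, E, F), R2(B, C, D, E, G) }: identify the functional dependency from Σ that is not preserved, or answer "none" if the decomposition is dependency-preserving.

G → D, F

Check G → D, F: no single fragment contains all of {D, F, G}, and the restricted closure of {G} across the fragments never reaches {D, F}.
A, B, C → D is preserved.
A, C, G → D is preserved.
B → C is preserved.
C → A is preserved.
C, D → F is preserved.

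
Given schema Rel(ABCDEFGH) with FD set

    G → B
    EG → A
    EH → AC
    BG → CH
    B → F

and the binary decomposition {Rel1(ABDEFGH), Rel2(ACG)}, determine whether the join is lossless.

Common attributes: Rel1 ∩ Rel2 = {AG}.
Closure of {AG}: G → B applies, adding B; BG → CH applies, adding CH; B → F applies, adding F. So (AG)⁺ = {ABCFGH}.
This closure contains every attribute of Rel2, so Rel1 ∩ Rel2 → Rel2. The join is lossless.

Yes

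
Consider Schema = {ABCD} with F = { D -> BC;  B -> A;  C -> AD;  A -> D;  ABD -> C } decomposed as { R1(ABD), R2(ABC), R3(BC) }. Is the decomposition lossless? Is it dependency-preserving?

lossless and dependency-preserving

Lossless test (chase): Rows 1 and 3 agree on B; apply B→A and equate their A entries. Rows 2 and 3 agree on C; apply C→AD and equate their AD entries. Rows 1 and 2 agree on A; apply A→D and equate their D entries. Rows 1 and 2 agree on ABD; apply ABD→C and equate their C entries. Row 1 is now all distinguished symbols — the join is lossless.
Dependency preservation: D → BC; C → AD; ABD → C are not contained in any single fragment, but the restricted closure of each left-hand side across the fragments still reaches the right-hand side; the remaining FDs each lie inside some fragment. All dependencies are preserved.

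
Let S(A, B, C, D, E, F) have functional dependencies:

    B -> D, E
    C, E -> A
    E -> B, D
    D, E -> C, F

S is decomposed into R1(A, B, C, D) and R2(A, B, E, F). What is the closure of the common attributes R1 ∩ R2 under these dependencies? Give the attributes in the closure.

A, B, C, D, E, F

R1 ∩ R2 = {A, B}.
B → D, E applies, adding D, E
D, E → C, F applies, adding C, F
Closure: {A, B, C, D, E, F}.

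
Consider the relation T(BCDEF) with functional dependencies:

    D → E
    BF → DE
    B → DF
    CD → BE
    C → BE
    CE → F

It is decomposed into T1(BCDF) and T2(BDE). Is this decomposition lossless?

Yes

Common attributes: T1 ∩ T2 = {BD}.
Closure of {BD}: D → E applies, adding E; B → DF applies, adding F. So (BD)⁺ = {BDEF}.
This closure contains every attribute of T2, so T1 ∩ T2 → T2. The join is lossless.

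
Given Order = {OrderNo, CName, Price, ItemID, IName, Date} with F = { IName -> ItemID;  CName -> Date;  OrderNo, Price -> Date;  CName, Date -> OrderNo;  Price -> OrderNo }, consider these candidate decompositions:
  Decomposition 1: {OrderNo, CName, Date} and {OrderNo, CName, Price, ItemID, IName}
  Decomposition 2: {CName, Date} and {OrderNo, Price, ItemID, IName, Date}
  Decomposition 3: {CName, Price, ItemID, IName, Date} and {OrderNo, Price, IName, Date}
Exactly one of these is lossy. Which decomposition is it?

Decomposition 1: common = {OrderNo, CName}, closure = {OrderNo, CName, Date} → lossless.
Decomposition 2: common = {Date}, closure = {Date} → lossy.
Decomposition 3: common = {Price, IName, Date}, closure = {OrderNo, Price, ItemID, IName, Date} → lossless.

Decomposition 2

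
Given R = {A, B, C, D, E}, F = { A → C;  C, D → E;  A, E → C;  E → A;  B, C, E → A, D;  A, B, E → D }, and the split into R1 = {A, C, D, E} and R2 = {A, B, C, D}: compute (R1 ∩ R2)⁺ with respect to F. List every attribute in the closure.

R1 ∩ R2 = {A, C, D}.
C, D → E applies, adding E
Closure: {A, C, D, E}.

A, C, D, E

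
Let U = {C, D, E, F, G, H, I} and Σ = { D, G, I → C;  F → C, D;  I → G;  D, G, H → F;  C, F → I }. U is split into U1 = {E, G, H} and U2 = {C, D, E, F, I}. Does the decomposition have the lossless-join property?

Common attributes: U1 ∩ U2 = {E}.
No dependency enlarges {E}, so (E)⁺ = {E}.
The closure contains neither all of U1 = {E, G, H} nor all of U2 = {C, D, E, F, I}, so the common attributes are not a superkey of either fragment. The join is lossy.

No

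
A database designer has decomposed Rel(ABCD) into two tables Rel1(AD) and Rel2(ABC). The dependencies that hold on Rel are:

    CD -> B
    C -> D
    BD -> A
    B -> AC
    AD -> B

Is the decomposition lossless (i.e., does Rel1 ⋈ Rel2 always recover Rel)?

Common attributes: Rel1 ∩ Rel2 = {A}.
No dependency enlarges {A}, so (A)⁺ = {A}.
The closure contains neither all of Rel1 = {AD} nor all of Rel2 = {ABC}, so the common attributes are not a superkey of either fragment. The join is lossy.

No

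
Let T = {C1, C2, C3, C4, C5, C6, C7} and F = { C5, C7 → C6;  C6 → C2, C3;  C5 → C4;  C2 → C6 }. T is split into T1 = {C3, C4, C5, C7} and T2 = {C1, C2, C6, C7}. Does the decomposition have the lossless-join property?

No

Common attributes: T1 ∩ T2 = {C7}.
No dependency enlarges {C7}, so (C7)⁺ = {C7}.
The closure contains neither all of T1 = {C3, C4, C5, C7} nor all of T2 = {C1, C2, C6, C7}, so the common attributes are not a superkey of either fragment. The join is lossy.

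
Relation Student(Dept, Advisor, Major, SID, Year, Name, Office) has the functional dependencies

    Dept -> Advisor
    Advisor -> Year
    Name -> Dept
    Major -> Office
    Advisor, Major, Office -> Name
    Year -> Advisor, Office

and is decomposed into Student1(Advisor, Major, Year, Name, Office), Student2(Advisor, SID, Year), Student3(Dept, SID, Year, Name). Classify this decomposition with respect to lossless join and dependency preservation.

lossy but dependency-preserving

Lossless test (chase): Rows 1 and 3 agree on Name; apply Name→Dept and equate their Dept entries. Rows 1 and 2 agree on Year; apply Year→Advisor, Office and equate their Advisor, Office entries. Rows 1 and 3 agree on Year; apply Year→Advisor, Office and equate their Advisor, Office entries. No row becomes fully distinguished — the join is lossy.
Dependency preservation: Dept → Advisor is not contained in any single fragment, but the restricted closure of its left-hand side across the fragments still reaches the right-hand side; the remaining FDs each lie inside some fragment. All dependencies are preserved.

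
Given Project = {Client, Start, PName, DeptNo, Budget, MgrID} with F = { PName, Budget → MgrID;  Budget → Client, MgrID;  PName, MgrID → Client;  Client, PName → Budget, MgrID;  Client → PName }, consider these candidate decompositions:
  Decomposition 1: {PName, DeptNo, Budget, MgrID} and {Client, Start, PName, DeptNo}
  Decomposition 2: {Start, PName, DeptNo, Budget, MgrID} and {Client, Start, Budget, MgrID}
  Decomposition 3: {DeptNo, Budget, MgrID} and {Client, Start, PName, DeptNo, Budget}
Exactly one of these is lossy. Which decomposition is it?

Decomposition 1: common = {PName, DeptNo}, closure = {PName, DeptNo} → lossy.
Decomposition 2: common = {Start, Budget, MgrID}, closure = {Client, Start, PName, Budget, MgrID} → lossless.
Decomposition 3: common = {DeptNo, Budget}, closure = {Client, PName, DeptNo, Budget, MgrID} → lossless.

Decomposition 1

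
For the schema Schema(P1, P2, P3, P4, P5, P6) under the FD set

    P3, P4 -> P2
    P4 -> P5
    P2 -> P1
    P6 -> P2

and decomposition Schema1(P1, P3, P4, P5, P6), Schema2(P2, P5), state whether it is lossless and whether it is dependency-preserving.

Lossless test: (P5)⁺ = {P5}, which is a superkey of neither fragment — lossy.
Dependency preservation: the restricted closure of {P3, P4} across the fragments never reaches {P2}, so P3, P4 → P2 cannot be enforced without a join — not preserved.

lossy and not dependency-preserving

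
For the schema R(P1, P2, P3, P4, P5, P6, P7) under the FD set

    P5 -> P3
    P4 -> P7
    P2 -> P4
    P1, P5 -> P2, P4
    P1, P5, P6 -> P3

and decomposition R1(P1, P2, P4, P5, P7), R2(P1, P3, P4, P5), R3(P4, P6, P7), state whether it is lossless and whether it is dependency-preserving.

lossy but dependency-preserving

Lossless test (chase): Rows 1 and 2 agree on P5; apply P5→P3 and equate their P3 entries. Rows 1 and 2 agree on P4; apply P4→P7 and equate their P7 entries. Rows 1 and 2 agree on P1, P5; apply P1, P5→P2, P4 and equate their P2, P4 entries. No row becomes fully distinguished — the join is lossy.
Dependency preservation: P1, P5, P6 → P3 is not contained in any single fragment, but the restricted closure of its left-hand side across the fragments still reaches the right-hand side; the remaining FDs each lie inside some fragment. All dependencies are preserved.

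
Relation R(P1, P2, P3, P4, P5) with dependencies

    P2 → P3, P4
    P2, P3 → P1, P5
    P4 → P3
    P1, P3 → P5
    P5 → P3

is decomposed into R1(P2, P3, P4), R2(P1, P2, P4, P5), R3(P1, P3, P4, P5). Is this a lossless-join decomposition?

Chase test. Columns are P1, P2, P3, P4, P5; row i has aⱼ where attribute j ∈ Ri, else bᵢⱼ.
Initial tableau (one row per fragment):
  row 1: b11 a2 a3 a4 b15
  row 2: a1 a2 b23 a4 a5
  row 3: a1 b32 a3 a4 a5
Rows 1 and 2 agree on P2; apply P2→P3, P4 and equate their P3, P4 entries.
Rows 1 and 2 agree on P2, P3; apply P2, P3→P1, P5 and equate their P1, P5 entries.
Row 1 is now all distinguished symbols — the join is lossless.

Yes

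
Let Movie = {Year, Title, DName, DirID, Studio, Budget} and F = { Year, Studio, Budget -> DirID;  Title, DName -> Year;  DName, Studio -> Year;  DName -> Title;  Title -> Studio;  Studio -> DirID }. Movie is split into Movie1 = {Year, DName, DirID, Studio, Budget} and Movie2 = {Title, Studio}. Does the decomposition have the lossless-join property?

Common attributes: Movie1 ∩ Movie2 = {Studio}.
Closure of {Studio}: Studio → DirID applies, adding DirID. So (Studio)⁺ = {DirID, Studio}.
The closure contains neither all of Movie1 = {Year, DName, DirID, Studio, Budget} nor all of Movie2 = {Title, Studio}, so the common attributes are not a superkey of either fragment. The join is lossy.

No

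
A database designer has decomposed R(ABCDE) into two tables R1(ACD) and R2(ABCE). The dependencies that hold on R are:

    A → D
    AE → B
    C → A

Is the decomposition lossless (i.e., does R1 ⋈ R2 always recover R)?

Common attributes: R1 ∩ R2 = {AC}.
Closure of {AC}: A → D applies, adding D. So (AC)⁺ = {ACD}.
This closure contains every attribute of R1, so R1 ∩ R2 → R1. The join is lossless.

Yes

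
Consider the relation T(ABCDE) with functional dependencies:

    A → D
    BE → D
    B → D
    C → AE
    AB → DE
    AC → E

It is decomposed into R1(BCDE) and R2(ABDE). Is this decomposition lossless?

Common attributes: R1 ∩ R2 = {BDE}.
No dependency enlarges {BDE}, so (BDE)⁺ = {BDE}.
The closure contains neither all of R1 = {BCDE} nor all of R2 = {ABDE}, so the common attributes are not a superkey of either fragment. The join is lossy.

No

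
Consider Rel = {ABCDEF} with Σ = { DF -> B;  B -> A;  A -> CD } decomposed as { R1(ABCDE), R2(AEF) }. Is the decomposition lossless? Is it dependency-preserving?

lossy and not dependency-preserving

Lossless test: (AE)⁺ = {ACDE}, which is a superkey of neither fragment — lossy.
Dependency preservation: the restricted closure of {DF} across the fragments never reaches {B}, so DF → B cannot be enforced without a join — not preserved.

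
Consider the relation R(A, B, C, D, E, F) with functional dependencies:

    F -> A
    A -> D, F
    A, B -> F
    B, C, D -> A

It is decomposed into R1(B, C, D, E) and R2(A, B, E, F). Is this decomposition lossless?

Common attributes: R1 ∩ R2 = {B, E}.
No dependency enlarges {B, E}, so (B, E)⁺ = {B, E}.
The closure contains neither all of R1 = {B, C, D, E} nor all of R2 = {A, B, E, F}, so the common attributes are not a superkey of either fragment. The join is lossy.

No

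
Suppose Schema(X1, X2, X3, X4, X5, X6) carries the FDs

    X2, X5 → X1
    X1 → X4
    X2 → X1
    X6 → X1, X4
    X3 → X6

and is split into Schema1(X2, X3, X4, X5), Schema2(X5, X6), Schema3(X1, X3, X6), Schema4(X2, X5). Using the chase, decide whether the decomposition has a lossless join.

Chase test. Columns are X1, X2, X3, X4, X5, X6; row i has aⱼ where attribute j ∈ Schemai, else bᵢⱼ.
Initial tableau (one row per fragment):
  row 1: b11 a2 a3 a4 a5 b16
  row 2: b21 b22 b23 b24 a5 a6
  row 3: a1 b32 a3 b34 b35 a6
  row 4: b41 a2 b43 b44 a5 b46
Rows 1 and 4 agree on X2, X5; apply X2, X5→X1 and equate their X1 entries.
Rows 1 and 4 agree on X1; apply X1→X4 and equate their X4 entries.
Rows 2 and 3 agree on X6; apply X6→X1, X4 and equate their X1, X4 entries.
Rows 1 and 3 agree on X3; apply X3→X6 and equate their X6 entries.
Rows 1 and 2 agree on X6; apply X6→X1, X4 and equate their X1, X4 entries.
Row 1 is now all distinguished symbols — the join is lossless.

Yes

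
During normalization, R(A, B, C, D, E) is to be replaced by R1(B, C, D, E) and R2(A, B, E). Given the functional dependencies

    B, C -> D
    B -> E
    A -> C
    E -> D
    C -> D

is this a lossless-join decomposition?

No

Common attributes: R1 ∩ R2 = {B, E}.
Closure of {B, E}: E → D applies, adding D. So (B, E)⁺ = {B, D, E}.
The closure contains neither all of R1 = {B, C, D, E} nor all of R2 = {A, B, E}, so the common attributes are not a superkey of either fragment. The join is lossy.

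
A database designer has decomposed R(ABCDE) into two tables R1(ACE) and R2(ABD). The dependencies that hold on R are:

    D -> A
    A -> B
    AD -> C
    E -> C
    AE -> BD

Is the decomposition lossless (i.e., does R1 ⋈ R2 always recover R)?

No

Common attributes: R1 ∩ R2 = {A}.
Closure of {A}: A → B applies, adding B. So (A)⁺ = {AB}.
The closure contains neither all of R1 = {ACE} nor all of R2 = {ABD}, so the common attributes are not a superkey of either fragment. The join is lossy.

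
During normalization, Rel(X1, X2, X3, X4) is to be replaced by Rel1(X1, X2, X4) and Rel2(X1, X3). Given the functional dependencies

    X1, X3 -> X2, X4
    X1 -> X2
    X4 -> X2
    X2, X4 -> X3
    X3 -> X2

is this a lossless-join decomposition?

No

Common attributes: Rel1 ∩ Rel2 = {X1}.
Closure of {X1}: X1 → X2 applies, adding X2. So (X1)⁺ = {X1, X2}.
The closure contains neither all of Rel1 = {X1, X2, X4} nor all of Rel2 = {X1, X3}, so the common attributes are not a superkey of either fragment. The join is lossy.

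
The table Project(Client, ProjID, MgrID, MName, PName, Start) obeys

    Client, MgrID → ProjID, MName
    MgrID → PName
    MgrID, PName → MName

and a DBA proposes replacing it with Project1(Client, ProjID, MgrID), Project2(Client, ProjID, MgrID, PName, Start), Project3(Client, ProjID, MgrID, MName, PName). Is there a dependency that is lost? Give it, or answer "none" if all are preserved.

Client, MgrID → ProjID, MName lies within Project3.
MgrID → PName lies within Project2.
MgrID, PName → MName lies within Project3.
Every dependency is enforceable on the fragments, so the decomposition is dependency-preserving.

none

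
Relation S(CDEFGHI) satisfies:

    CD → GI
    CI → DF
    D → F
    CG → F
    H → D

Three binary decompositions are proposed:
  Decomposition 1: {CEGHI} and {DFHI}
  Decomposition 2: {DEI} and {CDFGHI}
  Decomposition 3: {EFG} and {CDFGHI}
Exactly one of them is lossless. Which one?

Decomposition 1: common = {HI}, closure = {DFHI} → lossless.
Decomposition 2: common = {DI}, closure = {DFI} → lossy.
Decomposition 3: common = {FG}, closure = {FG} → lossy.

Decomposition 1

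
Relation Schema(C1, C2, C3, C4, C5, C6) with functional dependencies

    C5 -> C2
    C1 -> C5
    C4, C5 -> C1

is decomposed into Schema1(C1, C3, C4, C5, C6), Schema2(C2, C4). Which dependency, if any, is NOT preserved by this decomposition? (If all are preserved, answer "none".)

C5 -> C2

Check C5 → C2: no single fragment contains all of {C2, C5}, and the restricted closure of {C5} across the fragments never reaches {C2}.
C1 → C5 is preserved.
C4, C5 → C1 is preserved.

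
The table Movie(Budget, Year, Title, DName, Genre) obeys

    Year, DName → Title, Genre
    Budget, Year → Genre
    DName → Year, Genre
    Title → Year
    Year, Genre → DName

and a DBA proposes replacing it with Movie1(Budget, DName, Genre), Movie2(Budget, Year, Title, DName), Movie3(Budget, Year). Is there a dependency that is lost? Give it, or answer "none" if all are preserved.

Check Year, Genre → DName: no single fragment contains all of {Year, DName, Genre}, and the restricted closure of {Year, Genre} across the fragments never reaches {DName}.
Year, DName → Title, Genre is preserved.
Budget, Year → Genre is preserved.
DName → Year, Genre is preserved.
Title → Year is preserved.

Year, Genre → DName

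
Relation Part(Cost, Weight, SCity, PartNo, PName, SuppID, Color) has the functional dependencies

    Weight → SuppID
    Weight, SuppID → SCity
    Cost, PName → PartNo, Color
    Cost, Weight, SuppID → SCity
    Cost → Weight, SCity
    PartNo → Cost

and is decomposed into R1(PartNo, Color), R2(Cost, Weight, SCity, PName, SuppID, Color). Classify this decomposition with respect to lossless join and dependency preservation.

Lossless test: (Color)⁺ = {Color}, which is a superkey of neither fragment — lossy.
Dependency preservation: the restricted closure of {Cost, PName} across the fragments never reaches {PartNo, Color}, so Cost, PName → PartNo, Color cannot be enforced without a join — not preserved.

lossy and not dependency-preserving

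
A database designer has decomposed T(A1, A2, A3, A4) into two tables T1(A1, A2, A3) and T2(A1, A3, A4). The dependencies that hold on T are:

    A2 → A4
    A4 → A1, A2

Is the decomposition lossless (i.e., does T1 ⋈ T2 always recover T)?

Common attributes: T1 ∩ T2 = {A1, A3}.
No dependency enlarges {A1, A3}, so (A1, A3)⁺ = {A1, A3}.
The closure contains neither all of T1 = {A1, A2, A3} nor all of T2 = {A1, A3, A4}, so the common attributes are not a superkey of either fragment. The join is lossy.

No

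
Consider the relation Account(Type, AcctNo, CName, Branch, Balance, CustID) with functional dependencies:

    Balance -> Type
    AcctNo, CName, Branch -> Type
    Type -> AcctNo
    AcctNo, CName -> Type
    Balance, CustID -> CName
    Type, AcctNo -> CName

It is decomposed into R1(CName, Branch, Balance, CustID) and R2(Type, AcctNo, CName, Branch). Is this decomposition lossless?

No

Common attributes: R1 ∩ R2 = {CName, Branch}.
No dependency enlarges {CName, Branch}, so (CName, Branch)⁺ = {CName, Branch}.
The closure contains neither all of R1 = {CName, Branch, Balance, CustID} nor all of R2 = {Type, AcctNo, CName, Branch}, so the common attributes are not a superkey of either fragment. The join is lossy.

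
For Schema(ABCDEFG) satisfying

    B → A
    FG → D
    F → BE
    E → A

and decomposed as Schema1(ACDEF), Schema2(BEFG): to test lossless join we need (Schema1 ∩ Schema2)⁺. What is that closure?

ABEF

Schema1 ∩ Schema2 = {EF}.
F → BE applies, adding B
E → A applies, adding A
Closure: {ABEF}.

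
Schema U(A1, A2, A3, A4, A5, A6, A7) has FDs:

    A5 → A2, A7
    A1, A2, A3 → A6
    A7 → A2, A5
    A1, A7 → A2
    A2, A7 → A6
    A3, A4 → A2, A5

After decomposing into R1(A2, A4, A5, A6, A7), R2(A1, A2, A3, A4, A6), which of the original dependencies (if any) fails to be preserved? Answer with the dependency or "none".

Check A3, A4 → A2, A5: no single fragment contains all of {A2, A3, A4, A5}, and the restricted closure of {A3, A4} across the fragments never reaches {A2, A5}.
A5 → A2, A7 is preserved.
A1, A2, A3 → A6 is preserved.
A7 → A2, A5 is preserved.
A1, A7 → A2 is preserved.
A2, A7 → A6 is preserved.

A3, A4 → A2, A5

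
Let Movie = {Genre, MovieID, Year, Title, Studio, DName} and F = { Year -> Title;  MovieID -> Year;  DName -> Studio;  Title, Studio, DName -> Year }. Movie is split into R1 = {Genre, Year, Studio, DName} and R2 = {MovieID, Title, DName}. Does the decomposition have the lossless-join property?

Common attributes: R1 ∩ R2 = {DName}.
Closure of {DName}: DName → Studio applies, adding Studio. So (DName)⁺ = {Studio, DName}.
The closure contains neither all of R1 = {Genre, Year, Studio, DName} nor all of R2 = {MovieID, Title, DName}, so the common attributes are not a superkey of either fragment. The join is lossy.

No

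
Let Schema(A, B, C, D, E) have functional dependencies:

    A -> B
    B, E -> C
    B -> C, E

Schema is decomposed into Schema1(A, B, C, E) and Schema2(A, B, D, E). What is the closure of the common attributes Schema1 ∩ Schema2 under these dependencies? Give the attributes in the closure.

A, B, C, E

Schema1 ∩ Schema2 = {A, B, E}.
B, E → C applies, adding C
Closure: {A, B, C, E}.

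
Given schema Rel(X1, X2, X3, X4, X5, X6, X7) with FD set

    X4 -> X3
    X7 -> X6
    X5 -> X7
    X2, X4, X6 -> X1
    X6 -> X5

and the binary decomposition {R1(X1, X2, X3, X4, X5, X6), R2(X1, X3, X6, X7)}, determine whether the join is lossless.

Common attributes: R1 ∩ R2 = {X1, X3, X6}.
Closure of {X1, X3, X6}: X6 → X5 applies, adding X5; X5 → X7 applies, adding X7. So (X1, X3, X6)⁺ = {X1, X3, X5, X6, X7}.
This closure contains every attribute of R2, so R1 ∩ R2 → R2. The join is lossless.

Yes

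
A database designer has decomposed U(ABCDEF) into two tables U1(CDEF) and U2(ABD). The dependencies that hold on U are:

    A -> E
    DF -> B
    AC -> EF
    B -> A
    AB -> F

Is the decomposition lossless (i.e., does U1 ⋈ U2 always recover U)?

No

Common attributes: U1 ∩ U2 = {D}.
No dependency enlarges {D}, so (D)⁺ = {D}.
The closure contains neither all of U1 = {CDEF} nor all of U2 = {ABD}, so the common attributes are not a superkey of either fragment. The join is lossy.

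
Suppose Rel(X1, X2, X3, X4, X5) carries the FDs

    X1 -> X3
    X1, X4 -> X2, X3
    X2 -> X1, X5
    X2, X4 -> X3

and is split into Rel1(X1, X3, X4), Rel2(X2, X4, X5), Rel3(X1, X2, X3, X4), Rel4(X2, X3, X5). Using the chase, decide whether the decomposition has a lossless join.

Yes

Chase test. Columns are X1, X2, X3, X4, X5; row i has aⱼ where attribute j ∈ Reli, else bᵢⱼ.
Initial tableau (one row per fragment):
  row 1: a1 b12 a3 a4 b15
  row 2: b21 a2 b23 a4 a5
  row 3: a1 a2 a3 a4 b35
  row 4: b41 a2 a3 b44 a5
Rows 1 and 3 agree on X1, X4; apply X1, X4→X2, X3 and equate their X2, X3 entries.
Rows 1 and 2 agree on X2; apply X2→X1, X5 and equate their X1, X5 entries.
Rows 1 and 3 agree on X2; apply X2→X1, X5 and equate their X1, X5 entries.
Rows 1 and 4 agree on X2; apply X2→X1, X5 and equate their X1, X5 entries.
Rows 1 and 2 agree on X2, X4; apply X2, X4→X3 and equate their X3 entries.
Row 1 is now all distinguished symbols — the join is lossless.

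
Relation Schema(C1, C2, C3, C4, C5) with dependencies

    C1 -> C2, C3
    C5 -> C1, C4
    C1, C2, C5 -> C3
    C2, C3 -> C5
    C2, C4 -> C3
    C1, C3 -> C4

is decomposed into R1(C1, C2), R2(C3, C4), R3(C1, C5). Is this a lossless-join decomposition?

No

Chase test. Columns are C1, C2, C3, C4, C5; row i has aⱼ where attribute j ∈ Ri, else bᵢⱼ.
Initial tableau (one row per fragment):
  row 1: a1 a2 b13 b14 b15
  row 2: b21 b22 a3 a4 b25
  row 3: a1 b32 b33 b34 a5
Rows 1 and 3 agree on C1; apply C1→C2, C3 and equate their C2, C3 entries.
Rows 1 and 3 agree on C2, C3; apply C2, C3→C5 and equate their C5 entries.
Rows 1 and 3 agree on C1, C3; apply C1, C3→C4 and equate their C4 entries.
No row becomes fully distinguished — the join is lossy.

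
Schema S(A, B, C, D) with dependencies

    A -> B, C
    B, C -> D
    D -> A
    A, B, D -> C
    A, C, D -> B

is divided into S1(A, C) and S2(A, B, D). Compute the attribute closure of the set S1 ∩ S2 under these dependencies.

A, B, C, D

S1 ∩ S2 = {A}.
A → B, C applies, adding B, C
B, C → D applies, adding D
Closure: {A, B, C, D}.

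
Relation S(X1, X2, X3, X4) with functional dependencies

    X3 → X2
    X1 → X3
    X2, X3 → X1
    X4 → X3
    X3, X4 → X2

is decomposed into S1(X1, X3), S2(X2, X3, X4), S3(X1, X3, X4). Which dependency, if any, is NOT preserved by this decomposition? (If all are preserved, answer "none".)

X3 → X2 lies within S2.
X1 → X3 lies within S1.
X2, X3 → X1: restricted closure across fragments reaches X1.
X4 → X3 lies within S2.
X3, X4 → X2 lies within S2.
Every dependency is enforceable on the fragments, so the decomposition is dependency-preserving.

none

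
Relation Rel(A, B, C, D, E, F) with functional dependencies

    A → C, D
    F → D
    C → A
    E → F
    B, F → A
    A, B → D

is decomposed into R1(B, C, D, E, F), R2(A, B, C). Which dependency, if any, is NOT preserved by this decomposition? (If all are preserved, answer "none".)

A → C, D: restricted closure across fragments reaches C, D.
F → D lies within R1.
C → A lies within R2.
E → F lies within R1.
B, F → A: restricted closure across fragments reaches A.
A, B → D: restricted closure across fragments reaches D.
Every dependency is enforceable on the fragments, so the decomposition is dependency-preserving.

none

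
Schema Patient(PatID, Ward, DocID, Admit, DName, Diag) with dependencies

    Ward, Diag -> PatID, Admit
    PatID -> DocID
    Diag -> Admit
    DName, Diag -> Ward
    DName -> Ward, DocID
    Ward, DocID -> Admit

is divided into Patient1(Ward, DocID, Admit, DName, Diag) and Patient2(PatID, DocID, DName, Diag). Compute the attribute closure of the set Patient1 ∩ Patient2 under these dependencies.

PatID, Ward, DocID, Admit, DName, Diag

Patient1 ∩ Patient2 = {DocID, DName, Diag}.
Diag → Admit applies, adding Admit
DName, Diag → Ward applies, adding Ward
Ward, Diag → PatID, Admit applies, adding PatID
Closure: {PatID, Ward, DocID, Admit, DName, Diag}.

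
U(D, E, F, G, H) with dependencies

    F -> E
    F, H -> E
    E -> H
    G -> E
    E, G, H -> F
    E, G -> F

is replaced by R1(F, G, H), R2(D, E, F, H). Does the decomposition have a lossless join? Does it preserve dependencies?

lossy but dependency-preserving

Lossless test: (F, H)⁺ = {E, F, H}, which is a superkey of neither fragment — lossy.
Dependency preservation: G → E; E, G, H → F; E, G → F are not contained in any single fragment, but the restricted closure of each left-hand side across the fragments still reaches the right-hand side; the remaining FDs each lie inside some fragment. All dependencies are preserved.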